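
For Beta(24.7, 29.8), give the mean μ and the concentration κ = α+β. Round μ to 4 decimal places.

κ = α+β = 24.7+29.8 = 54.5; μ = α/κ = 24.7/54.5 = 0.4532.

μ = 0.4532, κ = 54.5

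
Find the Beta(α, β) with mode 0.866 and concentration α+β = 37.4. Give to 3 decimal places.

α = 31.656, β = 5.744

Since the density peak of Beta(α,β) is at (α−1)/(α+β−2),
α = 1 + 0.866(37.4−2) = 31.656 and β = 37.4 − 31.656 = 5.744.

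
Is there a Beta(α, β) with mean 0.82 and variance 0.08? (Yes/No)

For any Beta, Var(X) < E[X]·(1−E[X]).
Here μ(1−μ) = 0.82×0.18 = 0.1476, and 0.08 < 0.1476.

Yes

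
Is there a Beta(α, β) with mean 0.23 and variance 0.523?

No

For any Beta, Var(X) < E[X]·(1−E[X]).
Here μ(1−μ) = 0.23×0.77 = 0.1771, and 0.523 ≥ 0.1771.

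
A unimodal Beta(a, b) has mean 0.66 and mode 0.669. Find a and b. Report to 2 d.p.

With s = a+b: μ = a/s and mode = (a−1)/(s−2). Eliminating a = μs,
μs − 1 = m(s−2) ⇒ s(μ−m) = 1−2m ⇒ s = -0.338/-0.009 = 37.5556.
So a = μs = 24.79, b = (1−μ)s = 12.77.

a = 24.79, b = 12.77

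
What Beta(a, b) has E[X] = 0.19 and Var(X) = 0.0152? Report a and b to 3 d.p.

a = 1.734, b = 7.391

Write ν = a+b; then a = μν and Var = μ(1−μ)/(ν+1).
ν = μ(1−μ)/Var − 1 = 0.1539/0.0152 − 1 = 9.1250.
a = 0.19·9.1250 = 1.734, b = 0.81·9.1250 = 7.391.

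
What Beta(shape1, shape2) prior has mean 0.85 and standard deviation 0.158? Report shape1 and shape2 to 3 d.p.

Variance = 0.158² = 0.024964. The moment-matching identity shape1+shape2 = μ(1−μ)/Var − 1 gives
shape1+shape2 = 0.1275/0.024964 − 1 = 4.1074, so shape1 = μ·4.1074 = 3.491 and shape2 = (1−μ)·4.1074 = 0.616.

shape1 = 3.491, shape2 = 0.616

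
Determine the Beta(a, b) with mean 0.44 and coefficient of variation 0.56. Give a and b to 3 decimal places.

Var = (CV·μ)² = (0.56×0.44)² = 0.060713.
a+b = μ(1−μ)/Var − 1 = 0.2464/0.060713 − 1 = 3.0584.
Thus a = 0.44·3.0584 = 1.346 and b = 0.56·3.0584 = 1.713.

a = 1.346, b = 1.713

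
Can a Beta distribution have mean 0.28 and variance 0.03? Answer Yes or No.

For any Beta, Var(X) < E[X]·(1−E[X]).
Here μ(1−μ) = 0.28×0.72 = 0.2016, and 0.03 < 0.2016.

Yes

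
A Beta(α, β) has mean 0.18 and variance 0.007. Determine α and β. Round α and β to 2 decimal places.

Write ν = α+β; then α = μν and Var = μ(1−μ)/(ν+1).
ν = μ(1−μ)/Var − 1 = 0.1476/0.007 − 1 = 20.0857.
α = 0.18·20.0857 = 3.62, β = 0.82·20.0857 = 16.47.

α = 3.62, β = 16.47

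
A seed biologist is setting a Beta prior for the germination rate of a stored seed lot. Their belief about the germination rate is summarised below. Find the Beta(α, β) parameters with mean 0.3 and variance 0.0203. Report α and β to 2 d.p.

Write ν = α+β; then α = μν and Var = μ(1−μ)/(ν+1).
ν = μ(1−μ)/Var − 1 = 0.21/0.0203 − 1 = 9.3448.
α = 0.3·9.3448 = 2.80, β = 0.7·9.3448 = 6.54.

α = 2.80, β = 6.54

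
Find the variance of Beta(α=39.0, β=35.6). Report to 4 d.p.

μ = 39.0/74.6 = 0.522788; Var = μ(1−μ)/(α+β+1) = 0.2494807/75.6 = 0.0033.

0.0033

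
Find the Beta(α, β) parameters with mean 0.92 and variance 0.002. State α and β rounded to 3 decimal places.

α = 32.936, β = 2.864

Let s = α+β. The Beta variance is μ(1−μ)/(s+1).
So s+1 = μ(1−μ)/σ² = (0.92×0.08)/0.002 = 0.0736/0.002 = 36.8000, giving s = 35.8000.
Then α = μs = 0.92×35.8000 = 32.936 and β = (1−μ)s = 0.08×35.8000 = 2.864.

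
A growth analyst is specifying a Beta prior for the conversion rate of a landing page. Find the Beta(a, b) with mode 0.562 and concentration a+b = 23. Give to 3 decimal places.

For a,b>1 the mode is (a−1)/(a+b−2), so a = mode·(κ−2)+1 = 0.562×21+1 = 12.802.
And b = (1−mode)·(κ−2)+1 = 0.438×21+1 = 10.198.

a = 12.802, b = 10.198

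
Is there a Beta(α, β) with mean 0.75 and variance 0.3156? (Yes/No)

The Beta variance bound is σ² < μ(1−μ).
Here μ(1−μ) = 0.75×0.25 = 0.1875, and 0.3156 ≥ 0.1875.

No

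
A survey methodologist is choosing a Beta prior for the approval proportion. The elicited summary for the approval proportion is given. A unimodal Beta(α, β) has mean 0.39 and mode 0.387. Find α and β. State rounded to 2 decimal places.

With s = α+β: μ = α/s and mode = (α−1)/(s−2). Eliminating α = μs,
μs − 1 = m(s−2) ⇒ s(μ−m) = 1−2m ⇒ s = 0.226/0.003 = 75.3333.
So α = μs = 29.38, β = (1−μ)s = 45.95.

α = 29.38, β = 45.95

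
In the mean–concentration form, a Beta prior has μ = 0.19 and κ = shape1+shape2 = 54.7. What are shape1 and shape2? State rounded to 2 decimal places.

Split κ in proportion μ : (1−μ): shape1 = 0.19·54.7 = 10.39, shape2 = 54.7 − 10.39 = 44.31.

shape1 = 10.39, shape2 = 44.31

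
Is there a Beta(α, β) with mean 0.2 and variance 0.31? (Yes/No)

No

A Beta with mean μ has variance μ(1−μ)/(α+β+1) < μ(1−μ).
Here μ(1−μ) = 0.2×0.8 = 0.16, and 0.31 ≥ 0.16.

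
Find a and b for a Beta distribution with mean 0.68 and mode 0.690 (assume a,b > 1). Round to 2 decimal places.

Let s = a+b. Mean gives a = μs = 0.68s; mode gives (a−1)/(s−2) = 0.690.
Substituting: 0.68s − 1 = 0.690(s−2) = 0.690s − 1.380, so -0.010s = -0.380 and s = 38.0000.
Then a = 0.68×38.0000 = 25.84 and b = s−a = 12.16.

a = 25.84, b = 12.16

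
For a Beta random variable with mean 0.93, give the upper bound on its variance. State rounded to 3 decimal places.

For fixed mean μ the Beta variance is μ(1−μ)/(α+β+1), increasing as α+β decreases.
Its least upper bound (not attained) is μ(1−μ) = 0.93·0.07 = 0.065.

0.065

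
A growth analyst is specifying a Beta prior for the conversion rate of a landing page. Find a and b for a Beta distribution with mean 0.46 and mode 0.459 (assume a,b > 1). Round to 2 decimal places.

a = 37.72, b = 44.28

Let s = a+b. Mean gives a = μs = 0.46s; mode gives (a−1)/(s−2) = 0.459.
Substituting: 0.46s − 1 = 0.459(s−2) = 0.459s − 0.918, so 0.001s = 0.082 and s = 82.0000.
Then a = 0.46×82.0000 = 37.72 and b = s−a = 44.28.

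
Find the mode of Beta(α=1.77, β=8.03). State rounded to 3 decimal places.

The density x^(α−1)(1−x)^(β−1) is maximised at (α−1)/(α+β−2) = 0.77/7.80 = 0.099.

0.099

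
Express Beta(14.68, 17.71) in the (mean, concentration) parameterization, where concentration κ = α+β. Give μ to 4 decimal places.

μ = 0.4532, κ = 32.39

κ = α+β = 14.68+17.71 = 32.39; μ = α/κ = 14.68/32.39 = 0.4532.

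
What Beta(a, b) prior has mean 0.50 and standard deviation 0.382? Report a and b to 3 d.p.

σ² = 0.382² = 0.145924.
With s = a+b, Var = μ(1−μ)/(s+1), so s+1 = (0.50×0.50)/0.145924 = 1.7132 and s = 0.7132.
a = μs = 0.357, b = (1−μ)s = 0.357.

a = 0.357, b = 0.357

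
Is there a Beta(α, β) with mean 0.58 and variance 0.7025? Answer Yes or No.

No

For any Beta, Var(X) < E[X]·(1−E[X]).
Here μ(1−μ) = 0.58×0.42 = 0.2436, and 0.7025 ≥ 0.2436.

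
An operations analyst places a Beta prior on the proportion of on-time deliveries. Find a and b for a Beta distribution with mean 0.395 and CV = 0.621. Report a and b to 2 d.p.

a = 1.17, b = 1.80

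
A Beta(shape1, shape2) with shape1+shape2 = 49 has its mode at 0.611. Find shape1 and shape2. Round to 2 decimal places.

shape1 = 29.72, shape2 = 19.28

Mode = (shape1−1)/(κ−2) with κ = shape1+shape2, so shape1−1 = 0.611·47 = 28.72.
shape1 = 29.72; shape2 = κ − shape1 = 19.28.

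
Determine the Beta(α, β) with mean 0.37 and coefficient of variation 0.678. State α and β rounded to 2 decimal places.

α = 1.00, β = 1.70

σ = CV·μ = 0.678×0.37 = 0.25086, so σ² = 0.062931.
s+1 = μ(1−μ)/σ² = 0.2331/0.062931 = 3.7041, so s = α+β = 2.7041.
α = μs = 1.00, β = (1−μ)s = 1.70.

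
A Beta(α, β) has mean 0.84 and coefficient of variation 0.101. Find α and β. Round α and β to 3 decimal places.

σ = CV·μ = 0.101×0.84 = 0.08484, so σ² = 0.007198.
s+1 = μ(1−μ)/σ² = 0.1344/0.007198 = 18.6723, so s = α+β = 17.6723.
α = μs = 14.845, β = (1−μ)s = 2.828.

α = 14.845, β = 2.828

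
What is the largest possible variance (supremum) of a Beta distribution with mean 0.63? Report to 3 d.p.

0.233

Var = μ(1−μ)/(α+β+1), which approaches μ(1−μ) as α+β → 0.
So the supremum is μ(1−μ) = 0.63×0.37 = 0.233.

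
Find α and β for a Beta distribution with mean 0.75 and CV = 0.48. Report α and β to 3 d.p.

Var = (CV·μ)² = (0.48×0.75)² = 0.129600.
α+β = μ(1−μ)/Var − 1 = 0.1875/0.129600 − 1 = 0.4468.
Thus α = 0.75·0.4468 = 0.335 and β = 0.25·0.4468 = 0.112.

α = 0.335, β = 0.112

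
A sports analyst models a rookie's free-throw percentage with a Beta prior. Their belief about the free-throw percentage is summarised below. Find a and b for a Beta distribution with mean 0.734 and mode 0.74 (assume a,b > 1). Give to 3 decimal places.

a = 58.720, b = 21.280

With s = a+b: μ = a/s and mode = (a−1)/(s−2). Eliminating a = μs,
μs − 1 = m(s−2) ⇒ s(μ−m) = 1−2m ⇒ s = -0.48/-0.006 = 80.0000.
So a = μs = 58.720, b = (1−μ)s = 21.280.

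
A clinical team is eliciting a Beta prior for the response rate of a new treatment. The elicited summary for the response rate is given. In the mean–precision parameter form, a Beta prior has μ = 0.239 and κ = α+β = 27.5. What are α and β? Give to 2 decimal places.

α = 6.57, β = 20.93

α = μκ = 0.239×27.5 = 6.57 and β = (1−μ)κ = 0.761×27.5 = 20.93.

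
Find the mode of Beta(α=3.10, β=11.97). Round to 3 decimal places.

The density x^(α−1)(1−x)^(β−1) is maximised at (α−1)/(α+β−2) = 2.10/13.07 = 0.161.

0.161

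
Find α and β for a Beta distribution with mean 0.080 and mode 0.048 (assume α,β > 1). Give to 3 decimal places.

Let s = α+β. Mean gives α = μs = 0.080s; mode gives (α−1)/(s−2) = 0.048.
Substituting: 0.080s − 1 = 0.048(s−2) = 0.048s − 0.096, so 0.032s = 0.904 and s = 28.2500.
Then α = 0.080×28.2500 = 2.260 and β = s−α = 25.990.

α = 2.260, β = 25.990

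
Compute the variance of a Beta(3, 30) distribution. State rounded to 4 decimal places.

0.0024

Var = αβ/[(α+β)²(α+β+1)] = (3×30)/(33²×34) = 90/37026 = 0.0024.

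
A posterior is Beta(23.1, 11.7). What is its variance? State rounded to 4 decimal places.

α+β = 34.8 and αβ = 270.27, so Var = αβ/[(α+β)²(α+β+1)] = 270.27/43355.232 = 0.0062.

0.0062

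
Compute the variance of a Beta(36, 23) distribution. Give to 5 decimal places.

0.00396

α+β = 59 and αβ = 828, so Var = αβ/[(α+β)²(α+β+1)] = 828/208860 = 0.00396.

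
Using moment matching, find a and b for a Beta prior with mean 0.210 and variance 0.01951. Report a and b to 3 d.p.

a = 1.576, b = 5.928

Let s = a+b. The Beta variance is μ(1−μ)/(s+1).
So s+1 = μ(1−μ)/σ² = (0.210×0.790)/0.01951 = 0.165900/0.01951 = 8.5033, giving s = 7.5033.
Then a = μs = 0.210×7.5033 = 1.576 and b = (1−μ)s = 0.790×7.5033 = 5.928.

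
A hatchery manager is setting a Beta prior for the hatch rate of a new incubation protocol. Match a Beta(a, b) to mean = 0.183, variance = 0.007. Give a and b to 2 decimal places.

By moment matching, a+b = μ(1−μ)/σ² − 1 = (0.183·0.817)/0.007 − 1 = 21.3587 − 1 = 20.3587.
Since a/(a+b) = μ, a = 0.183·20.3587 = 3.73 and b = 0.817·20.3587 = 16.63.

a = 3.73, b = 16.63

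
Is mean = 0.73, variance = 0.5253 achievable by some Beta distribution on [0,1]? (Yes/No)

A Beta with mean μ has variance μ(1−μ)/(α+β+1) < μ(1−μ).
Here μ(1−μ) = 0.73×0.27 = 0.1971, and 0.5253 ≥ 0.1971.

No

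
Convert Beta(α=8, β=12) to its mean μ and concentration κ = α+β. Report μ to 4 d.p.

μ = 0.4000, κ = 20

κ = α+β = 8+12 = 20; μ = α/κ = 8/20 = 0.4000.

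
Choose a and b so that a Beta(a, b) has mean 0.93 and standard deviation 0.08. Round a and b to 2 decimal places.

a = 8.53, b = 0.64

σ² = 0.08² = 0.0064.
With s = a+b, Var = μ(1−μ)/(s+1), so s+1 = (0.93×0.07)/0.0064 = 10.1719 and s = 9.1719.
a = μs = 8.53, b = (1−μ)s = 0.64.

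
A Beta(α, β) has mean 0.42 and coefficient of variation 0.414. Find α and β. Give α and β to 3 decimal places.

Var = (CV·μ)² = (0.414×0.42)² = 0.030234.
α+β = μ(1−μ)/Var − 1 = 0.2436/0.030234 − 1 = 7.0571.
Thus α = 0.42·7.0571 = 2.964 and β = 0.58·7.0571 = 4.093.

α = 2.964, β = 4.093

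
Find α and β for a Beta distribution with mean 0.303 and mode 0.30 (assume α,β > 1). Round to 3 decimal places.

α = 40.400, β = 92.933

Let s = α+β. Mean gives α = μs = 0.303s; mode gives (α−1)/(s−2) = 0.30.
Substituting: 0.303s − 1 = 0.30(s−2) = 0.30s − 0.60, so 0.003s = 0.40 and s = 133.3333.
Then α = 0.303×133.3333 = 40.400 and β = s−α = 92.933.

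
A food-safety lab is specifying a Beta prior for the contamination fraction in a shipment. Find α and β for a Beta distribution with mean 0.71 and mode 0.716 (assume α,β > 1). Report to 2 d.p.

α = 51.12, β = 20.88

With s = α+β: μ = α/s and mode = (α−1)/(s−2). Eliminating α = μs,
μs − 1 = m(s−2) ⇒ s(μ−m) = 1−2m ⇒ s = -0.432/-0.006 = 72.0000.
So α = μs = 51.12, β = (1−μ)s = 20.88.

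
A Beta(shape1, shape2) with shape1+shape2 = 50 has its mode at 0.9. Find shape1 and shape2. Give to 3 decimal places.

For shape1,shape2>1 the mode is (shape1−1)/(shape1+shape2−2), so shape1 = mode·(κ−2)+1 = 0.9×48+1 = 44.200.
And shape2 = (1−mode)·(κ−2)+1 = 0.1×48+1 = 5.800.

shape1 = 44.200, shape2 = 5.800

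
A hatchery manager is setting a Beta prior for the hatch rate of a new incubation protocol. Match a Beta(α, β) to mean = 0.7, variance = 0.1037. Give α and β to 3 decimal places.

α = 0.718, β = 0.308

Let s = α+β. The Beta variance is μ(1−μ)/(s+1).
So s+1 = μ(1−μ)/σ² = (0.7×0.3)/0.1037 = 0.21/0.1037 = 2.0251, giving s = 1.0251.
Then α = μs = 0.7×1.0251 = 0.718 and β = (1−μ)s = 0.3×1.0251 = 0.308.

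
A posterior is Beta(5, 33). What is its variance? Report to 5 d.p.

Var = αβ/[(α+β)²(α+β+1)] = (5×33)/(38²×39) = 165/56316 = 0.00293.

0.00293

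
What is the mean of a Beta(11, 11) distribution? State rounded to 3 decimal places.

0.500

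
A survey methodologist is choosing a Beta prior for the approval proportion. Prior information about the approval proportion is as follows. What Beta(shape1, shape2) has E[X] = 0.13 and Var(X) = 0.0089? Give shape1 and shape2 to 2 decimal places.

shape1 = 1.52, shape2 = 10.19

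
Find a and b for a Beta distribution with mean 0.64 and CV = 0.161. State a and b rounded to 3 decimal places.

Var = (CV·μ)² = (0.161×0.64)² = 0.010617.
a+b = μ(1−μ)/Var − 1 = 0.2304/0.010617 − 1 = 20.7006.
Thus a = 0.64·20.7006 = 13.248 and b = 0.36·20.7006 = 7.452.

a = 13.248, b = 7.452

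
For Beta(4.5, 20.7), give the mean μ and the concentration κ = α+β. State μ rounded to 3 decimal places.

μ = 0.179, κ = 25.2

κ = α+β = 4.5+20.7 = 25.2; μ = α/κ = 4.5/25.2 = 0.179.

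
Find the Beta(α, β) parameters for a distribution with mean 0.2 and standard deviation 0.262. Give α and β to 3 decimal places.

α = 0.266, β = 1.065

First σ² = 0.068644. Setting α = μn, β = (1−μ)n with n = α+β,
μ(1−μ)/(n+1) = 0.068644 ⇒ n+1 = 0.16/0.068644 = 2.3309 ⇒ n = 1.3309.
Hence α = 0.2×1.3309 = 0.266, β = 0.8×1.3309 = 1.065.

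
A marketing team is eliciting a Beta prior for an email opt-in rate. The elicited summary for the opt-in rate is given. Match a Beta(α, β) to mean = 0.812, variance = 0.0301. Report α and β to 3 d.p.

α = 3.306, β = 0.765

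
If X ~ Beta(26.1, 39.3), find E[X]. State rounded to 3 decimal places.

The Beta mean is α/(α+β) = 26.1/(26.1+39.3) = 0.399.

0.399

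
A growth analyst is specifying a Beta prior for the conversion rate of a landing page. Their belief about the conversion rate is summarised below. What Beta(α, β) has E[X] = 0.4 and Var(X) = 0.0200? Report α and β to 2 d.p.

Write ν = α+β; then α = μν and Var = μ(1−μ)/(ν+1).
ν = μ(1−μ)/Var − 1 = 0.24/0.0200 − 1 = 11.0000.
α = 0.4·11.0000 = 4.40, β = 0.6·11.0000 = 6.60.

α = 4.40, β = 6.60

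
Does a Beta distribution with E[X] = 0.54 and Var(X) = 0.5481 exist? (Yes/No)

No

A Beta with mean μ has variance μ(1−μ)/(α+β+1) < μ(1−μ).
Here μ(1−μ) = 0.54×0.46 = 0.2484, and 0.5481 ≥ 0.2484.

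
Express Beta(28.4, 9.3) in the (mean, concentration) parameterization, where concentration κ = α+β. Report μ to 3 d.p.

κ = α+β = 28.4+9.3 = 37.7; μ = α/κ = 28.4/37.7 = 0.753.

μ = 0.753, κ = 37.7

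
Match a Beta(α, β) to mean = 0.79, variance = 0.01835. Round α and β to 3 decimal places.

α = 6.352, β = 1.689

Let s = α+β. The Beta variance is μ(1−μ)/(s+1).
So s+1 = μ(1−μ)/σ² = (0.79×0.21)/0.01835 = 0.1659/0.01835 = 9.0409, giving s = 8.0409.
Then α = μs = 0.79×8.0409 = 6.352 and β = (1−μ)s = 0.21×8.0409 = 1.689.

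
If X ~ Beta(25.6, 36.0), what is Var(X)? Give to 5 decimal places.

Var = αβ/[(α+β)²(α+β+1)] = (25.6×36.0)/(61.6²×62.6) = 921.60/237539.456 = 0.00388.

0.00388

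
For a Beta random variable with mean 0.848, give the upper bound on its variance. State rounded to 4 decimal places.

0.1289

For fixed mean μ the Beta variance is μ(1−μ)/(α+β+1), increasing as α+β decreases.
Its least upper bound (not attained) is μ(1−μ) = 0.848·0.152 = 0.1289.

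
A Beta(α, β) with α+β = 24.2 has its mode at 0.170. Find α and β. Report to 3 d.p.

Since the density peak of Beta(α,β) is at (α−1)/(α+β−2),
α = 1 + 0.170(24.2−2) = 4.774 and β = 24.2 − 4.774 = 19.426.

α = 4.774, β = 19.426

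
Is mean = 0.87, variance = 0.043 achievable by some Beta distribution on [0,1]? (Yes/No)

A Beta with mean μ has variance μ(1−μ)/(α+β+1) < μ(1−μ).
Here μ(1−μ) = 0.87×0.13 = 0.1131, and 0.043 < 0.1131.

Yes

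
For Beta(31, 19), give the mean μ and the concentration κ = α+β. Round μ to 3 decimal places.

μ = 0.620, κ = 50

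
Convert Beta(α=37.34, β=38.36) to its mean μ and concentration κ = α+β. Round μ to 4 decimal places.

μ = 0.4933, κ = 75.70

κ = α+β = 37.34+38.36 = 75.70; μ = α/κ = 37.34/75.70 = 0.4933.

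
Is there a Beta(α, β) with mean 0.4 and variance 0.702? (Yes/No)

No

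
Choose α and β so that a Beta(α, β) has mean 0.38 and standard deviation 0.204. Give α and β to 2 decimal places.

α = 1.77, β = 2.89

σ² = 0.204² = 0.041616.
With s = α+β, Var = μ(1−μ)/(s+1), so s+1 = (0.38×0.62)/0.041616 = 5.6613 and s = 4.6613.
α = μs = 1.77, β = (1−μ)s = 2.89.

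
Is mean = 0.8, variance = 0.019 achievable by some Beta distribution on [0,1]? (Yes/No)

For any Beta, Var(X) < E[X]·(1−E[X]).
Here μ(1−μ) = 0.8×0.2 = 0.16, and 0.019 < 0.16.

Yes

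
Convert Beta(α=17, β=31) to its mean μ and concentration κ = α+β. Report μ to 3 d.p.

μ = 0.354, κ = 48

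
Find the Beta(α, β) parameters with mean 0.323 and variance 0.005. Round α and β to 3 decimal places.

Write ν = α+β; then α = μν and Var = μ(1−μ)/(ν+1).
ν = μ(1−μ)/Var − 1 = 0.218671/0.005 − 1 = 42.7342.
α = 0.323·42.7342 = 13.803, β = 0.677·42.7342 = 28.931.

α = 13.803, β = 28.931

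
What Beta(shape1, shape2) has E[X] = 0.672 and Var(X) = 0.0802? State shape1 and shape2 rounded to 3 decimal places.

Write ν = shape1+shape2; then shape1 = μν and Var = μ(1−μ)/(ν+1).
ν = μ(1−μ)/Var − 1 = 0.220416/0.0802 − 1 = 1.7483.
shape1 = 0.672·1.7483 = 1.175, shape2 = 0.328·1.7483 = 0.573.

shape1 = 1.175, shape2 = 0.573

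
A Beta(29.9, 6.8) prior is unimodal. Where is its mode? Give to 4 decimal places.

The density x^(α−1)(1−x)^(β−1) is maximised at (α−1)/(α+β−2) = 28.9/34.7 = 0.8329.

0.8329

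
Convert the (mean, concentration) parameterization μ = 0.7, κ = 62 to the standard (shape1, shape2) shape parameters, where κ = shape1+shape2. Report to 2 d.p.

shape1 = μκ = 0.7×62 = 43.40 and shape2 = (1−μ)κ = 0.3×62 = 18.60.

shape1 = 43.40, shape2 = 18.60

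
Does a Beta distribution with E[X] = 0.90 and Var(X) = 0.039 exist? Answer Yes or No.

A Beta with mean μ has variance μ(1−μ)/(α+β+1) < μ(1−μ).
Here μ(1−μ) = 0.90×0.10 = 0.0900, and 0.039 < 0.0900.

Yes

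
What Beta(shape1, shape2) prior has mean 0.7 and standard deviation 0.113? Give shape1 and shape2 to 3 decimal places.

σ² = 0.113² = 0.012769.
With s = shape1+shape2, Var = μ(1−μ)/(s+1), so s+1 = (0.7×0.3)/0.012769 = 16.4461 and s = 15.4461.
shape1 = μs = 10.812, shape2 = (1−μ)s = 4.634.

shape1 = 10.812, shape2 = 4.634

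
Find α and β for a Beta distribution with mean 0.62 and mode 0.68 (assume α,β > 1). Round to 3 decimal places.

With s = α+β: μ = α/s and mode = (α−1)/(s−2). Eliminating α = μs,
μs − 1 = m(s−2) ⇒ s(μ−m) = 1−2m ⇒ s = -0.36/-0.06 = 6.0000.
So α = μs = 3.720, β = (1−μ)s = 2.280.

α = 3.720, β = 2.280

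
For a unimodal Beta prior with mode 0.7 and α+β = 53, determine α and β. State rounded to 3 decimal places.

For α,β>1 the mode is (α−1)/(α+β−2), so α = mode·(κ−2)+1 = 0.7×51+1 = 36.700.
And β = (1−mode)·(κ−2)+1 = 0.3×51+1 = 16.300.

α = 36.700, β = 16.300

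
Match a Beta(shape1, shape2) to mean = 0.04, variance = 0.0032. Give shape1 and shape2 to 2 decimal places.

Let s = shape1+shape2. The Beta variance is μ(1−μ)/(s+1).
So s+1 = μ(1−μ)/σ² = (0.04×0.96)/0.0032 = 0.0384/0.0032 = 12.0000, giving s = 11.0000.
Then shape1 = μs = 0.04×11.0000 = 0.44 and shape2 = (1−μ)s = 0.96×11.0000 = 10.56.

shape1 = 0.44, shape2 = 10.56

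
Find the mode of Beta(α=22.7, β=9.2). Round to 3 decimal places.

0.726

The density x^(α−1)(1−x)^(β−1) is maximised at (α−1)/(α+β−2) = 21.7/29.9 = 0.726.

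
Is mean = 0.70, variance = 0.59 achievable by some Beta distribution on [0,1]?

For any Beta, Var(X) < E[X]·(1−E[X]).
Here μ(1−μ) = 0.70×0.30 = 0.2100, and 0.59 ≥ 0.2100.

No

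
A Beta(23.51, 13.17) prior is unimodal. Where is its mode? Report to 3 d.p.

0.649

The density x^(α−1)(1−x)^(β−1) is maximised at (α−1)/(α+β−2) = 22.51/34.68 = 0.649.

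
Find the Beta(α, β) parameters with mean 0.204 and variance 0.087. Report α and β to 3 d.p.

α = 0.177, β = 0.690

Let s = α+β. The Beta variance is μ(1−μ)/(s+1).
So s+1 = μ(1−μ)/σ² = (0.204×0.796)/0.087 = 0.162384/0.087 = 1.8665, giving s = 0.8665.
Then α = μs = 0.204×0.8665 = 0.177 and β = (1−μ)s = 0.796×0.8665 = 0.690.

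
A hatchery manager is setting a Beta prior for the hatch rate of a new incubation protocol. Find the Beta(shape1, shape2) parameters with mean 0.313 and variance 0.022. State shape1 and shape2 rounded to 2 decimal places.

Write ν = shape1+shape2; then shape1 = μν and Var = μ(1−μ)/(ν+1).
ν = μ(1−μ)/Var − 1 = 0.215031/0.022 − 1 = 8.7741.
shape1 = 0.313·8.7741 = 2.75, shape2 = 0.687·8.7741 = 6.03.

shape1 = 2.75, shape2 = 6.03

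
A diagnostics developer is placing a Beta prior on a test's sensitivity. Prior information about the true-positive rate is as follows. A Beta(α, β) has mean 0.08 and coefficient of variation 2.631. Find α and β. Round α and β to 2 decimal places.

Var = (CV·μ)² = (2.631×0.08)² = 0.044302.
α+β = μ(1−μ)/Var − 1 = 0.0736/0.044302 − 1 = 0.6613.
Thus α = 0.08·0.6613 = 0.05 and β = 0.92·0.6613 = 0.61.

α = 0.05, β = 0.61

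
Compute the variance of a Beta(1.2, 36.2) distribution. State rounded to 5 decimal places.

0.00081

Var = αβ/[(α+β)²(α+β+1)] = (1.2×36.2)/(37.4²×38.4) = 43.44/53712.384 = 0.00081.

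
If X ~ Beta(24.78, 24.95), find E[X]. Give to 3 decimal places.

E[X] = α/(α+β) = 24.78/49.73 = 0.498.

0.498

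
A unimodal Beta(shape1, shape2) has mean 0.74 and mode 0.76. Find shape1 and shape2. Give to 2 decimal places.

shape1 = 19.24, shape2 = 6.76

With s = shape1+shape2: μ = shape1/s and mode = (shape1−1)/(s−2). Eliminating shape1 = μs,
μs − 1 = m(s−2) ⇒ s(μ−m) = 1−2m ⇒ s = -0.52/-0.02 = 26.0000.
So shape1 = μs = 19.24, shape2 = (1−μ)s = 6.76.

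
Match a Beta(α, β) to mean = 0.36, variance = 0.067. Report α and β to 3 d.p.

α = 0.878, β = 1.561

By moment matching, α+β = μ(1−μ)/σ² − 1 = (0.36·0.64)/0.067 − 1 = 3.4388 − 1 = 2.4388.
Since α/(α+β) = μ, α = 0.36·2.4388 = 0.878 and β = 0.64·2.4388 = 1.561.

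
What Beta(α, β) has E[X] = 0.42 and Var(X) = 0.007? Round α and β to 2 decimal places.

α = 14.20, β = 19.60

Let s = α+β. The Beta variance is μ(1−μ)/(s+1).
So s+1 = μ(1−μ)/σ² = (0.42×0.58)/0.007 = 0.2436/0.007 = 34.8000, giving s = 33.8000.
Then α = μs = 0.42×33.8000 = 14.20 and β = (1−μ)s = 0.58×33.8000 = 19.60.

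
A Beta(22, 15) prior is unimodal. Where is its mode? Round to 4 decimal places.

With α,β > 1, mode = (α−1)/(α+β−2) = 21/35 = 0.6000.

0.6000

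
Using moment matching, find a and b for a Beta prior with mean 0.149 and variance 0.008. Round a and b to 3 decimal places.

a = 2.213, b = 12.637

Let s = a+b. The Beta variance is μ(1−μ)/(s+1).
So s+1 = μ(1−μ)/σ² = (0.149×0.851)/0.008 = 0.126799/0.008 = 15.8499, giving s = 14.8499.
Then a = μs = 0.149×14.8499 = 2.213 and b = (1−μ)s = 0.851×14.8499 = 12.637.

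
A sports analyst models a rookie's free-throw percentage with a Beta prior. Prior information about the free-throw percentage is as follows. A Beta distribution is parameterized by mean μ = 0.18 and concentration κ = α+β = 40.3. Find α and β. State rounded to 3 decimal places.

α = 7.254, β = 33.046

α = μκ = 0.18×40.3 = 7.254 and β = (1−μ)κ = 0.82×40.3 = 33.046.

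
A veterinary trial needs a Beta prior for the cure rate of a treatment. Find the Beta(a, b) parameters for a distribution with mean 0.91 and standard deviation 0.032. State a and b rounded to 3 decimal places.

First σ² = 0.001024. Setting a = μn, b = (1−μ)n with n = a+b,
μ(1−μ)/(n+1) = 0.001024 ⇒ n+1 = 0.0819/0.001024 = 79.9805 ⇒ n = 78.9805.
Hence a = 0.91×78.9805 = 71.872, b = 0.09×78.9805 = 7.108.

a = 71.872, b = 7.108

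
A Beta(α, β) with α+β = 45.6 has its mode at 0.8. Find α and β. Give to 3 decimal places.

For α,β>1 the mode is (α−1)/(α+β−2), so α = mode·(κ−2)+1 = 0.8×43.6+1 = 35.880.
And β = (1−mode)·(κ−2)+1 = 0.2×43.6+1 = 9.720.

α = 35.880, β = 9.720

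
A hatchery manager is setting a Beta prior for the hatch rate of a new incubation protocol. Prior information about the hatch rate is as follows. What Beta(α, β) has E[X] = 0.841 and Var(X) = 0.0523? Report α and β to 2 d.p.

α = 1.31, β = 0.25

By moment matching, α+β = μ(1−μ)/σ² − 1 = (0.841·0.159)/0.0523 − 1 = 2.5568 − 1 = 1.5568.
Since α/(α+β) = μ, α = 0.841·1.5568 = 1.31 and β = 0.159·1.5568 = 0.25.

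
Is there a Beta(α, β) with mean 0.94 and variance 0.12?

A Beta with mean μ has variance μ(1−μ)/(α+β+1) < μ(1−μ).
Here μ(1−μ) = 0.94×0.06 = 0.0564, and 0.12 ≥ 0.0564.

No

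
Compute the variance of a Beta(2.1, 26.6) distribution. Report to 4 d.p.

0.0023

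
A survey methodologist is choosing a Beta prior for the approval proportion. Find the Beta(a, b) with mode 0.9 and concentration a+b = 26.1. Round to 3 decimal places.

a = 22.690, b = 3.410

For a,b>1 the mode is (a−1)/(a+b−2), so a = mode·(κ−2)+1 = 0.9×24.1+1 = 22.690.
And b = (1−mode)·(κ−2)+1 = 0.1×24.1+1 = 3.410.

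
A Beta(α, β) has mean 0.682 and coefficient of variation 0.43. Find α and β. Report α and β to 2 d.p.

Var = (CV·μ)² = (0.43×0.682)² = 0.086001.
α+β = μ(1−μ)/Var − 1 = 0.216876/0.086001 − 1 = 1.5218.
Thus α = 0.682·1.5218 = 1.04 and β = 0.318·1.5218 = 0.48.

α = 1.04, β = 0.48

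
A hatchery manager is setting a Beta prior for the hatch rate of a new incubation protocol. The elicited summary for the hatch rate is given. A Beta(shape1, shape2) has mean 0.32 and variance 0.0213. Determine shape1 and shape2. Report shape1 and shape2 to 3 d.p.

By moment matching, shape1+shape2 = μ(1−μ)/σ² − 1 = (0.32·0.68)/0.0213 − 1 = 10.2160 − 1 = 9.2160.
Since shape1/(shape1+shape2) = μ, shape1 = 0.32·9.2160 = 2.949 and shape2 = 0.68·9.2160 = 6.267.

shape1 = 2.949, shape2 = 6.267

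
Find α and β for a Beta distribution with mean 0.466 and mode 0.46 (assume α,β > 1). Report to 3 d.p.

α = 6.213, β = 7.120

With s = α+β: μ = α/s and mode = (α−1)/(s−2). Eliminating α = μs,
μs − 1 = m(s−2) ⇒ s(μ−m) = 1−2m ⇒ s = 0.08/0.006 = 13.3333.
So α = μs = 6.213, β = (1−μ)s = 7.120.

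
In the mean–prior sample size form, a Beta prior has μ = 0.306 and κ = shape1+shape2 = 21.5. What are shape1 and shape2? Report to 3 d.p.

Split κ in proportion μ : (1−μ): shape1 = 0.306·21.5 = 6.579, shape2 = 21.5 − 6.579 = 14.921.

shape1 = 6.579, shape2 = 14.921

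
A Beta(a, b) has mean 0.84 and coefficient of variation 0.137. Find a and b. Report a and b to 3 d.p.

Var = (CV·μ)² = (0.137×0.84)² = 0.013243.
a+b = μ(1−μ)/Var − 1 = 0.1344/0.013243 − 1 = 9.1484.
Thus a = 0.84·9.1484 = 7.685 and b = 0.16·9.1484 = 1.464.

a = 7.685, b = 1.464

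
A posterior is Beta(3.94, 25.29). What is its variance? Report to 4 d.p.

0.0039

α+β = 29.23 and αβ = 99.6426, so Var = αβ/[(α+β)²(α+β+1)] = 99.6426/25828.297367 = 0.0039.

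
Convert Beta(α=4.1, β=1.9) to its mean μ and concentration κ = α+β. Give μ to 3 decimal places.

μ = 0.683, κ = 6.0

κ = α+β = 4.1+1.9 = 6.0; μ = α/κ = 4.1/6.0 = 0.683.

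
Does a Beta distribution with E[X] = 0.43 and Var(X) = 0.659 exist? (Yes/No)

No

A Beta with mean μ has variance μ(1−μ)/(α+β+1) < μ(1−μ).
Here μ(1−μ) = 0.43×0.57 = 0.2451, and 0.659 ≥ 0.2451.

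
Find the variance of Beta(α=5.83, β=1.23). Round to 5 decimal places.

μ = 5.83/7.06 = 0.825779; Var = μ(1−μ)/(α+β+1) = 0.1438680/8.06 = 0.01785.

0.01785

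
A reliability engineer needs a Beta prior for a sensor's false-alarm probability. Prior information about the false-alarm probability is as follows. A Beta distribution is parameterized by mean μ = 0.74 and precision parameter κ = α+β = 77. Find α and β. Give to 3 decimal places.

α = μκ = 0.74×77 = 56.980 and β = (1−μ)κ = 0.26×77 = 20.020.

α = 56.980, β = 20.020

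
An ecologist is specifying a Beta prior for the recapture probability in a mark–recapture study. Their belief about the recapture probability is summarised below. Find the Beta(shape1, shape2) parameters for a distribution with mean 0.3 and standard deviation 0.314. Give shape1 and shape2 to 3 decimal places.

shape1 = 0.339, shape2 = 0.791

First σ² = 0.098596. Setting shape1 = μn, shape2 = (1−μ)n with n = shape1+shape2,
μ(1−μ)/(n+1) = 0.098596 ⇒ n+1 = 0.21/0.098596 = 2.1299 ⇒ n = 1.1299.
Hence shape1 = 0.3×1.1299 = 0.339, shape2 = 0.7×1.1299 = 0.791.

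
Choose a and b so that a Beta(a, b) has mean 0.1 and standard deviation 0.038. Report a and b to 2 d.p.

Variance = 0.038² = 0.001444. The moment-matching identity a+b = μ(1−μ)/Var − 1 gives
a+b = 0.09/0.001444 − 1 = 61.3269, so a = μ·61.3269 = 6.13 and b = (1−μ)·61.3269 = 55.19.

a = 6.13, b = 55.19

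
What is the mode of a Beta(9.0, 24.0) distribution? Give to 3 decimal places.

With α,β > 1, mode = (α−1)/(α+β−2) = 8.0/31.0 = 0.258.

0.258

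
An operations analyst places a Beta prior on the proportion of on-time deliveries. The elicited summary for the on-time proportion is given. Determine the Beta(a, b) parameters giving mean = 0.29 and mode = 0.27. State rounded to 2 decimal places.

Let s = a+b. Mean gives a = μs = 0.29s; mode gives (a−1)/(s−2) = 0.27.
Substituting: 0.29s − 1 = 0.27(s−2) = 0.27s − 0.54, so 0.02s = 0.46 and s = 23.0000.
Then a = 0.29×23.0000 = 6.67 and b = s−a = 16.33.

a = 6.67, b = 16.33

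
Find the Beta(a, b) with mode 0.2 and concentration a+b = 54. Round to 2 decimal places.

For a,b>1 the mode is (a−1)/(a+b−2), so a = mode·(κ−2)+1 = 0.2×52+1 = 11.40.
And b = (1−mode)·(κ−2)+1 = 0.8×52+1 = 42.60.

a = 11.40, b = 42.60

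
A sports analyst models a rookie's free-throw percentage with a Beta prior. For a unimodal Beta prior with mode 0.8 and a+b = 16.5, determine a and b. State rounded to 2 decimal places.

Since the density peak of Beta(a,b) is at (a−1)/(a+b−2),
a = 1 + 0.8(16.5−2) = 12.60 and b = 16.5 − 12.60 = 3.90.

a = 12.60, b = 3.90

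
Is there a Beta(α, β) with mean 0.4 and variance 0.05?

Yes

A Beta with mean μ has variance μ(1−μ)/(α+β+1) < μ(1−μ).
Here μ(1−μ) = 0.4×0.6 = 0.24, and 0.05 < 0.24.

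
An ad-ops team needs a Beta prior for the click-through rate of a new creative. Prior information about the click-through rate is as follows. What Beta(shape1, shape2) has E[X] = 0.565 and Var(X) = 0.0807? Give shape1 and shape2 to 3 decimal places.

Let s = shape1+shape2. The Beta variance is μ(1−μ)/(s+1).
So s+1 = μ(1−μ)/σ² = (0.565×0.435)/0.0807 = 0.245775/0.0807 = 3.0455, giving s = 2.0455.
Then shape1 = μs = 0.565×2.0455 = 1.156 and shape2 = (1−μ)s = 0.435×2.0455 = 0.890.

shape1 = 1.156, shape2 = 0.890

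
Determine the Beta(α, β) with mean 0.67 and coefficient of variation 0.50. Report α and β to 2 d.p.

α = 0.65, β = 0.32

Var = (CV·μ)² = (0.50×0.67)² = 0.112225.
α+β = μ(1−μ)/Var − 1 = 0.2211/0.112225 − 1 = 0.9701.
Thus α = 0.67·0.9701 = 0.65 and β = 0.33·0.9701 = 0.32.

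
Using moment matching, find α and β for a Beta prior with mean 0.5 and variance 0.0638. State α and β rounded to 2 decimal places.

Let s = α+β. The Beta variance is μ(1−μ)/(s+1).
So s+1 = μ(1−μ)/σ² = (0.5×0.5)/0.0638 = 0.25/0.0638 = 3.9185, giving s = 2.9185.
Then α = μs = 0.5×2.9185 = 1.46 and β = (1−μ)s = 0.5×2.9185 = 1.46.

α = 1.46, β = 1.46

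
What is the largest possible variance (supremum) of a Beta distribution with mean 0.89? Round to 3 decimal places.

For fixed mean μ the Beta variance is μ(1−μ)/(α+β+1), increasing as α+β decreases.
Its least upper bound (not attained) is μ(1−μ) = 0.89·0.11 = 0.098.

0.098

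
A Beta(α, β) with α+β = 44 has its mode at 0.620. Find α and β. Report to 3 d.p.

α = 27.040, β = 16.960

Mode = (α−1)/(κ−2) with κ = α+β, so α−1 = 0.620·42 = 26.040.
α = 27.040; β = κ − α = 16.960.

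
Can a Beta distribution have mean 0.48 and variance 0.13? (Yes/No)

Yes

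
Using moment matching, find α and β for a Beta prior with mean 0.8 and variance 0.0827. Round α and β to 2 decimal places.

Write ν = α+β; then α = μν and Var = μ(1−μ)/(ν+1).
ν = μ(1−μ)/Var − 1 = 0.16/0.0827 − 1 = 0.9347.
α = 0.8·0.9347 = 0.75, β = 0.2·0.9347 = 0.19.

α = 0.75, β = 0.19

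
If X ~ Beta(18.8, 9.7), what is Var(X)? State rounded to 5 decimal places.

Var = αβ/[(α+β)²(α+β+1)] = (18.8×9.7)/(28.5²×29.5) = 182.36/23961.375 = 0.00761.

0.00761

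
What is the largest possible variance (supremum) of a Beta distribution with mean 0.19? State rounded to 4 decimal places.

0.1539

For fixed mean μ the Beta variance is μ(1−μ)/(α+β+1), increasing as α+β decreases.
Its least upper bound (not attained) is μ(1−μ) = 0.19·0.81 = 0.1539.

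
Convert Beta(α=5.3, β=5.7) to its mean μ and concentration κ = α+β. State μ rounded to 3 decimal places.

κ = α+β = 5.3+5.7 = 11.0; μ = α/κ = 5.3/11.0 = 0.482.

μ = 0.482, κ = 11.0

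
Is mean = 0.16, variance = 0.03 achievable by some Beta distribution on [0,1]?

Yes

A Beta with mean μ has variance μ(1−μ)/(α+β+1) < μ(1−μ).
Here μ(1−μ) = 0.16×0.84 = 0.1344, and 0.03 < 0.1344.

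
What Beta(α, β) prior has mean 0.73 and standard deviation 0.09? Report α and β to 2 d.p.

α = 17.03, β = 6.30

First σ² = 0.0081. Setting α = μn, β = (1−μ)n with n = α+β,
μ(1−μ)/(n+1) = 0.0081 ⇒ n+1 = 0.1971/0.0081 = 24.3333 ⇒ n = 23.3333.
Hence α = 0.73×23.3333 = 17.03, β = 0.27×23.3333 = 6.30.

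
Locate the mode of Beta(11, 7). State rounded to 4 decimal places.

With α,β > 1, mode = (α−1)/(α+β−2) = 10/16 = 0.6250.

0.6250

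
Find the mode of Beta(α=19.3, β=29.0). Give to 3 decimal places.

The density x^(α−1)(1−x)^(β−1) is maximised at (α−1)/(α+β−2) = 18.3/46.3 = 0.395.

0.395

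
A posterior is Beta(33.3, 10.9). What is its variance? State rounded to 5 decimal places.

α+β = 44.2 and αβ = 362.97, so Var = αβ/[(α+β)²(α+β+1)] = 362.97/88304.528 = 0.00411.

0.00411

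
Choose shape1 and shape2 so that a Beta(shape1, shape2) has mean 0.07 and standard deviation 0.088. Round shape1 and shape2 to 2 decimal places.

shape1 = 0.52, shape2 = 6.89

σ² = 0.088² = 0.007744.
With s = shape1+shape2, Var = μ(1−μ)/(s+1), so s+1 = (0.07×0.93)/0.007744 = 8.4065 and s = 7.4065.
shape1 = μs = 0.52, shape2 = (1−μ)s = 6.89.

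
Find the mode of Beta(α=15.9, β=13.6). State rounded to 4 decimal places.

0.5418

With α,β > 1, mode = (α−1)/(α+β−2) = 14.9/27.5 = 0.5418.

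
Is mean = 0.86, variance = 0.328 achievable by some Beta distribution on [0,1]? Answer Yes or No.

No

The Beta variance bound is σ² < μ(1−μ).
Here μ(1−μ) = 0.86×0.14 = 0.1204, and 0.328 ≥ 0.1204.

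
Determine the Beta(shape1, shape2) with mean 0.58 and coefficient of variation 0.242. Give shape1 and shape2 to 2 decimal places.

shape1 = 6.59, shape2 = 4.77

σ = CV·μ = 0.242×0.58 = 0.14036, so σ² = 0.019701.
s+1 = μ(1−μ)/σ² = 0.2436/0.019701 = 12.3649, so s = shape1+shape2 = 11.3649.
shape1 = μs = 6.59, shape2 = (1−μ)s = 4.77.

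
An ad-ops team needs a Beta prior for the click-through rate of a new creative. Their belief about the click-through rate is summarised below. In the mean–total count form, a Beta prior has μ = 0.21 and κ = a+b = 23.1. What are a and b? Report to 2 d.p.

a = μκ = 0.21×23.1 = 4.85 and b = (1−μ)κ = 0.79×23.1 = 18.25.

a = 4.85, b = 18.25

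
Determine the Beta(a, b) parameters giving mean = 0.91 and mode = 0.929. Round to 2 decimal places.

With s = a+b: μ = a/s and mode = (a−1)/(s−2). Eliminating a = μs,
μs − 1 = m(s−2) ⇒ s(μ−m) = 1−2m ⇒ s = -0.858/-0.019 = 45.1579.
So a = μs = 41.09, b = (1−μ)s = 4.06.

a = 41.09, b = 4.06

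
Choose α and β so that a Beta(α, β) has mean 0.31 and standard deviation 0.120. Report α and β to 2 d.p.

Variance = 0.120² = 0.014400. The moment-matching identity α+β = μ(1−μ)/Var − 1 gives
α+β = 0.2139/0.014400 − 1 = 13.8542, so α = μ·13.8542 = 4.29 and β = (1−μ)·13.8542 = 9.56.

α = 4.29, β = 9.56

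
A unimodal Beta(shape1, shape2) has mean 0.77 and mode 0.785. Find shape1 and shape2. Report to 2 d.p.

With s = shape1+shape2: μ = shape1/s and mode = (shape1−1)/(s−2). Eliminating shape1 = μs,
μs − 1 = m(s−2) ⇒ s(μ−m) = 1−2m ⇒ s = -0.570/-0.015 = 38.0000.
So shape1 = μs = 29.26, shape2 = (1−μ)s = 8.74.

shape1 = 29.26, shape2 = 8.74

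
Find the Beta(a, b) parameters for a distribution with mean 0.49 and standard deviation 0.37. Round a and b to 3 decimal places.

a = 0.404, b = 0.421

σ² = 0.37² = 0.1369.
With s = a+b, Var = μ(1−μ)/(s+1), so s+1 = (0.49×0.51)/0.1369 = 1.8254 and s = 0.8254.
a = μs = 0.404, b = (1−μ)s = 0.421.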